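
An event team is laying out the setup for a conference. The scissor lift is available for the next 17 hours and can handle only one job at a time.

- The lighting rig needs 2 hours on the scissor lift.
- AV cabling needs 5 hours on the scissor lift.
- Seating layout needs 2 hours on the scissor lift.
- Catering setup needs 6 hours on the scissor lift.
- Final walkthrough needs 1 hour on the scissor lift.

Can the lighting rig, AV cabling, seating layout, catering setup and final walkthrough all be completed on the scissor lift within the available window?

Running back to back, the jobs need 2 + 5 + 2 + 6 + 1 = 16 hours on the scissor lift.
Since 16 ≤ 17, they fit within the window.

Yes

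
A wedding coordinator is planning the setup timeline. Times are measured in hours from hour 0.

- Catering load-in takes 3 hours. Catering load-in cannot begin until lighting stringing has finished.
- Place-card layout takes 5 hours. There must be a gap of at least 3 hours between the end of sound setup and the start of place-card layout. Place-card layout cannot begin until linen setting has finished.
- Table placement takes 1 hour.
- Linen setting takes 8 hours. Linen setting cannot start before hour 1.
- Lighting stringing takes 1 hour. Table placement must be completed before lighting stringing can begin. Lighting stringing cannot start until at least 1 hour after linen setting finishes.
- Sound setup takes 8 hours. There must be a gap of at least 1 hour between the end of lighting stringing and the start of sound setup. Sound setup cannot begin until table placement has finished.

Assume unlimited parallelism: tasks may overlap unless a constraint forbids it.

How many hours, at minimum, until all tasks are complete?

Linen setting cannot begin until its own release at hour 1. It runs from hour 1 to 1 + 8 = hour 9.
Table placement has no prerequisites, so it starts at hour 0 and finishes at hour 1.
For lighting stringing: table placement (finishes hour 1); linen setting (finishes hour 9, plus 1-hour gap → hour 10). Taking the maximum gives a start of hour 10, and it finishes at 10 + 1 = hour 11.
After lighting stringing (finishes hour 11), catering load-in can start at hour 11 and finishes at hour 14.
Sound setup cannot start until lighting stringing (finishes hour 11, plus 1-hour gap → hour 12); table placement (finishes hour 1). The controlling bound is hour 12, so sound setup finishes at 12 + 8 = hour 20.
For place-card layout: sound setup (finishes hour 20, plus 3-hour gap → hour 23); linen setting (finishes hour 9). Taking the maximum gives a start of hour 23, and it finishes at 23 + 5 = hour 28.
All tasks are finished once the last one completes. Finish times: Table placement at 1, Linen setting at 9, Lighting stringing at 11, Sound setup at 20, Catering load-in at 14, Place-card layout at 28. The latest is hour 28.

28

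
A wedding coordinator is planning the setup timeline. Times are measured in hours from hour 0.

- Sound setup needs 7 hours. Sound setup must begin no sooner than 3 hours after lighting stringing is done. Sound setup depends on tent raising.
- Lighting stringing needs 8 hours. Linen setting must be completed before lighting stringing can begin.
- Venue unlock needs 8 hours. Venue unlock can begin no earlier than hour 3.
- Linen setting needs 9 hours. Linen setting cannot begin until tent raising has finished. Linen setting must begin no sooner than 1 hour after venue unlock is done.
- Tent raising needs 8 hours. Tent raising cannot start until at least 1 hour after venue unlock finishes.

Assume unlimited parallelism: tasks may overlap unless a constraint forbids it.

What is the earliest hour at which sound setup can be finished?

47

Venue unlock waits on its own release at hour 3, so it starts at hour 3 and finishes at 3 + 8 = hour 11.
Tent raising waits on venue unlock (finishes hour 11, plus 1-hour gap → hour 12), so it starts at hour 12 and finishes at 12 + 8 = hour 20.
Linen setting needs all of tent raising (finishes hour 20); venue unlock (finishes hour 11, plus 1-hour gap → hour 12). That puts its earliest start at hour 20; it finishes at 20 + 9 = hour 29.
After linen setting (finishes hour 29), lighting stringing can start at hour 29 and finishes at hour 37.
For sound setup: lighting stringing (finishes hour 37, plus 3-hour gap → hour 40); tent raising (finishes hour 20). Taking the maximum gives a start of hour 40, and it finishes at 40 + 7 = hour 47.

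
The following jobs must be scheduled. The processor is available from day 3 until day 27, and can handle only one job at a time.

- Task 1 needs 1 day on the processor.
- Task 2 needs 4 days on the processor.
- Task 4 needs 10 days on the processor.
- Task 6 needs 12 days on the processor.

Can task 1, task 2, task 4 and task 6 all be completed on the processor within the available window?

No

The processor window is 27 − 3 = 24 days.
Running back to back, the jobs need 1 + 4 + 10 + 12 = 27 days on the processor.
Since 27 > 24, they cannot all fit.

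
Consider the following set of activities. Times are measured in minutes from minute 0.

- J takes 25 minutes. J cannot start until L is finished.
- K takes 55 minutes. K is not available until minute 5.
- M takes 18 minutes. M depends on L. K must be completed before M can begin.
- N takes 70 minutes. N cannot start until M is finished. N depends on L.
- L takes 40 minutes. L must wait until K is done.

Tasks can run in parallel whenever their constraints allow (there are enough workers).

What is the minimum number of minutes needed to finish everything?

188

K cannot begin until its own release at minute 5. It runs from minute 5 to 5 + 55 = minute 60.
After K (finishes minute 60), L can start at minute 60 and finishes at minute 100.
M needs all of L (finishes minute 100); K (finishes minute 60). That puts its earliest start at minute 100; it finishes at 100 + 18 = minute 118.
N has to wait for M (finishes minute 118); L (finishes minute 100). The latest of these is minute 118, so N runs minute 118 to 118 + 70 = minute 188.
J cannot begin until L (finishes minute 100). It runs from minute 100 to 100 + 25 = minute 125.
All tasks are finished once the last one completes. Finish times: J at 125, K at 60, L at 100, M at 118, N at 188. The latest is minute 188.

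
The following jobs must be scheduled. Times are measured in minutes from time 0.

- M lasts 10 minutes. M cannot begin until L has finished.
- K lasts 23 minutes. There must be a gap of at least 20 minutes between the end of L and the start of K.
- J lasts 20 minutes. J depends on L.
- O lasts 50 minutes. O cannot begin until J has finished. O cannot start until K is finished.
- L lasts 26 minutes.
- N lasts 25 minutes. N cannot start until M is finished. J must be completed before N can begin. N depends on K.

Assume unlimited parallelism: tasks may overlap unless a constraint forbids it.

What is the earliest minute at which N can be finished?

94

L can start immediately at minute 0; it finishes at minute 26.
M waits on L (finishes minute 26), so it starts at minute 26 and finishes at 26 + 10 = minute 36.
After L (finishes minute 26, plus 20-minute gap → minute 46), K can start at minute 46 and finishes at minute 69.
J cannot begin until L (finishes minute 26). It runs from minute 26 to 26 + 20 = minute 46.
For N: M (finishes minute 36); J (finishes minute 46); K (finishes minute 69). Taking the maximum gives a start of minute 69, and it finishes at 69 + 25 = minute 94.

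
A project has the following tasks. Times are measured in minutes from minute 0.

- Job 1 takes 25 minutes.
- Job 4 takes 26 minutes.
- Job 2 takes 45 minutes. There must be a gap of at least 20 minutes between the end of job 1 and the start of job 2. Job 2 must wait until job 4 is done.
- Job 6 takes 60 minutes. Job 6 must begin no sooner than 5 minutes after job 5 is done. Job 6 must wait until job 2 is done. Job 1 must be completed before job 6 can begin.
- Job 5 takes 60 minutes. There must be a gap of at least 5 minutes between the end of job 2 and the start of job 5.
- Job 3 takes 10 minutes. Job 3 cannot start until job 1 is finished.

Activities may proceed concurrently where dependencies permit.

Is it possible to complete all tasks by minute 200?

No

Nothing blocks job 4, so it runs from minute 0 to minute 26.
Nothing blocks job 1, so it runs from minute 0 to minute 25.
After job 1 (finishes minute 25), job 3 can start at minute 25 and finishes at minute 35.
Job 2 has to wait for job 1 (finishes minute 25, plus 20-minute gap → minute 45); job 4 (finishes minute 26). The latest of these is minute 45, so job 2 runs minute 45 to 45 + 45 = minute 90.
Job 5 cannot begin until job 2 (finishes minute 90, plus 5-minute gap → minute 95). It runs from minute 95 to 95 + 60 = minute 155.
Job 6 has to wait for job 5 (finishes minute 155, plus 5-minute gap → minute 160); job 2 (finishes minute 90); job 1 (finishes minute 25). The latest of these is minute 160, so job 6 runs minute 160 to 160 + 60 = minute 220.
The earliest everything can be done is minute 220, which is after the deadline of 200, so it is not possible.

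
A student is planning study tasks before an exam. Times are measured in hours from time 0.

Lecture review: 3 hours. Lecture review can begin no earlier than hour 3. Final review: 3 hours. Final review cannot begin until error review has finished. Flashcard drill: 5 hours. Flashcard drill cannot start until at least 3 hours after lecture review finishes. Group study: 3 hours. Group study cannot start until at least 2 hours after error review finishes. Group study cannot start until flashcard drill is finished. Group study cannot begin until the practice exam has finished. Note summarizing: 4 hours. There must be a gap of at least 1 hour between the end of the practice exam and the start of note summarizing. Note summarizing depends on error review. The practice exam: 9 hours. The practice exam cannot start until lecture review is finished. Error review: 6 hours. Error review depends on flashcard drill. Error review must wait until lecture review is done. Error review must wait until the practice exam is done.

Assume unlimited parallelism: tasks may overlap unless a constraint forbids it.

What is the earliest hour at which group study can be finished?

26

Lecture review cannot begin until its own release at hour 3. It runs from hour 3 to 3 + 3 = hour 6.
After lecture review (finishes hour 6), the practice exam can start at hour 6 and finishes at hour 15.
Flashcard drill waits on lecture review (finishes hour 6, plus 3-hour gap → hour 9), so it starts at hour 9 and finishes at 9 + 5 = hour 14.
Error review needs all of flashcard drill (finishes hour 14); lecture review (finishes hour 6); the practice exam (finishes hour 15). That puts its earliest start at hour 15; it finishes at 15 + 6 = hour 21.
Group study needs all of error review (finishes hour 21, plus 2-hour gap → hour 23); flashcard drill (finishes hour 14); the practice exam (finishes hour 15). That puts its earliest start at hour 23; it finishes at 23 + 3 = hour 26.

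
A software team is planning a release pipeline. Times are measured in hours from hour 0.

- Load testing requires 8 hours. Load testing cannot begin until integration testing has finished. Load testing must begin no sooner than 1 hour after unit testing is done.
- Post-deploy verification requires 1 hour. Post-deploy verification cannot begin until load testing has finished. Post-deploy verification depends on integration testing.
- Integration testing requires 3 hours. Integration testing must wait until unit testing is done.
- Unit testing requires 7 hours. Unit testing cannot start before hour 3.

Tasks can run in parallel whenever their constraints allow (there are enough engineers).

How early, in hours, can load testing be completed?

21

Unit testing waits on its own release at hour 3, so it starts at hour 3 and finishes at 3 + 7 = hour 10.
Integration testing cannot begin until unit testing (finishes hour 10). It runs from hour 10 to 10 + 3 = hour 13.
Load testing needs all of integration testing (finishes hour 13); unit testing (finishes hour 10, plus 1-hour gap → hour 11). That puts its earliest start at hour 13; it finishes at 13 + 8 = hour 21.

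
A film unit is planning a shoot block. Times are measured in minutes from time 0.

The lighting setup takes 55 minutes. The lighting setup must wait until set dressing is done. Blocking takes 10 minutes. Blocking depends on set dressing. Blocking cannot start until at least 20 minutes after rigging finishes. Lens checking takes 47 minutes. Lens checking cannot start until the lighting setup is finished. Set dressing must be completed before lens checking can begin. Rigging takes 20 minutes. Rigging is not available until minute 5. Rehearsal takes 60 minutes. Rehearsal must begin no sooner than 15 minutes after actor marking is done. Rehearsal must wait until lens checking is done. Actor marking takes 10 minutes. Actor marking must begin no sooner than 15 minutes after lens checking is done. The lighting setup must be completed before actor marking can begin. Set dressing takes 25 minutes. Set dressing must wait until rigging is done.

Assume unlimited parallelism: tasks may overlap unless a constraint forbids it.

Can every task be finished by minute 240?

Rigging waits on its own release at minute 5, so it starts at minute 5 and finishes at 5 + 20 = minute 25.
After rigging (finishes minute 25), set dressing can start at minute 25 and finishes at minute 50.
For blocking: set dressing (finishes minute 50); rigging (finishes minute 25, plus 20-minute gap → minute 45). Taking the maximum gives a start of minute 50, and it finishes at 50 + 10 = minute 60.
The lighting setup waits on set dressing (finishes minute 50), so it starts at minute 50 and finishes at 50 + 55 = minute 105.
Lens checking has to wait for the lighting setup (finishes minute 105); set dressing (finishes minute 50). The latest of these is minute 105, so lens checking runs minute 105 to 105 + 47 = minute 152.
Actor marking cannot start until lens checking (finishes minute 152, plus 15-minute gap → minute 167); the lighting setup (finishes minute 105). The controlling bound is minute 167, so actor marking finishes at 167 + 10 = minute 177.
Rehearsal cannot start until actor marking (finishes minute 177, plus 15-minute gap → minute 192); lens checking (finishes minute 152). The controlling bound is minute 192, so rehearsal finishes at 192 + 60 = minute 252.
The earliest everything can be done is minute 252, which is after the deadline of 240, so it is not possible.

No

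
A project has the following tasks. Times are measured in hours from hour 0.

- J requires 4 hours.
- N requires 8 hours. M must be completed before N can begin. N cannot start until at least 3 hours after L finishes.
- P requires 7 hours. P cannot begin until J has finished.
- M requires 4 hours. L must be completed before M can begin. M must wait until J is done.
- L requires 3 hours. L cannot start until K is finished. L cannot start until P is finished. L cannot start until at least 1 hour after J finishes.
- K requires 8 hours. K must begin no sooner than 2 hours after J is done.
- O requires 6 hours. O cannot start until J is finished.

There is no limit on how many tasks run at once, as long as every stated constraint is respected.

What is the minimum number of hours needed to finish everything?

J can start immediately at hour 0; it finishes at hour 4.
P waits on J (finishes hour 4), so it starts at hour 4 and finishes at 4 + 7 = hour 11.
O cannot begin until J (finishes hour 4). It runs from hour 4 to 4 + 6 = hour 10.
After J (finishes hour 4, plus 2-hour gap → hour 6), K can start at hour 6 and finishes at hour 14.
L cannot start until K (finishes hour 14); P (finishes hour 11); J (finishes hour 4, plus 1-hour gap → hour 5). The controlling bound is hour 14, so L finishes at 14 + 3 = hour 17.
M has to wait for L (finishes hour 17); J (finishes hour 4). The latest of these is hour 17, so M runs hour 17 to 17 + 4 = hour 21.
For N: M (finishes hour 21); L (finishes hour 17, plus 3-hour gap → hour 20). Taking the maximum gives a start of hour 21, and it finishes at 21 + 8 = hour 29.
All tasks are finished once the last one completes. Finish times: J at 4, K at 14, L at 17, M at 21, N at 29, O at 10, P at 11. The latest is hour 29.

29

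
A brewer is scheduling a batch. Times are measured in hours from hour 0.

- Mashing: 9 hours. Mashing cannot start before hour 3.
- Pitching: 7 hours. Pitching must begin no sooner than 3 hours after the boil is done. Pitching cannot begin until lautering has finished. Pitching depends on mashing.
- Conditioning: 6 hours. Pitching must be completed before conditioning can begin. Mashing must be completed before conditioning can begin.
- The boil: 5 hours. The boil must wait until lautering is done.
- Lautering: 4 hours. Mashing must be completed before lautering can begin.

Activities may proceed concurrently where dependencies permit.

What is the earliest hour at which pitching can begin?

Mashing cannot begin until its own release at hour 3. It runs from hour 3 to 3 + 9 = hour 12.
After mashing (finishes hour 12), lautering can start at hour 12 and finishes at hour 16.
The boil cannot begin until lautering (finishes hour 16). It runs from hour 16 to 16 + 5 = hour 21.
Pitching waits on the boil (finishes hour 21, plus 3-hour gap → hour 24); lautering (finishes hour 16); mashing (finishes hour 12). The latest of these is hour 24, which is the earliest pitching can start.

24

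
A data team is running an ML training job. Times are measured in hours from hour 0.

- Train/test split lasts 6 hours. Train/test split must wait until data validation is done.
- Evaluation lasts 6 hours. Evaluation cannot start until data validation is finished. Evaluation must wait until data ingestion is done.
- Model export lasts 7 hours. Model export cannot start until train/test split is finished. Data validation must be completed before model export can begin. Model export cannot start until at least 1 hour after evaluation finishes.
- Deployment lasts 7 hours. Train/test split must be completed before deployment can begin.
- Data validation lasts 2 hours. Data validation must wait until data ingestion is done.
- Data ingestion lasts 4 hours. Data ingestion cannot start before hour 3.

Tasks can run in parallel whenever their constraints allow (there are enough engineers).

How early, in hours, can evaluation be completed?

15

After its own release at hour 3, data ingestion can start at hour 3 and finishes at hour 7.
Data validation waits on data ingestion (finishes hour 7), so it starts at hour 7 and finishes at 7 + 2 = hour 9.
For evaluation: data validation (finishes hour 9); data ingestion (finishes hour 7). Taking the maximum gives a start of hour 9, and it finishes at 9 + 6 = hour 15.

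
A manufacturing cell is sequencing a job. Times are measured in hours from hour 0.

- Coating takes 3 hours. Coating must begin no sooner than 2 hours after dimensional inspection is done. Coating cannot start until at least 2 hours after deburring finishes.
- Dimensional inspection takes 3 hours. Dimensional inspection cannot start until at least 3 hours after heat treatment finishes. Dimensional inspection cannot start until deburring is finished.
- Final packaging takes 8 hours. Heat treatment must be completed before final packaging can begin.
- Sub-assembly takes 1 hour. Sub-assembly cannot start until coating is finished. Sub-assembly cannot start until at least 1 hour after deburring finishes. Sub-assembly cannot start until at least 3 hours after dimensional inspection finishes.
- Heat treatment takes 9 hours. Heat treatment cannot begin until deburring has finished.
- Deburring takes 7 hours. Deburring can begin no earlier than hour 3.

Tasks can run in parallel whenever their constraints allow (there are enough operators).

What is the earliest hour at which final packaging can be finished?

27

Deburring cannot begin until its own release at hour 3. It runs from hour 3 to 3 + 7 = hour 10.
Heat treatment waits on deburring (finishes hour 10), so it starts at hour 10 and finishes at 10 + 9 = hour 19.
Final packaging waits on heat treatment (finishes hour 19), so it starts at hour 19 and finishes at 19 + 8 = hour 27.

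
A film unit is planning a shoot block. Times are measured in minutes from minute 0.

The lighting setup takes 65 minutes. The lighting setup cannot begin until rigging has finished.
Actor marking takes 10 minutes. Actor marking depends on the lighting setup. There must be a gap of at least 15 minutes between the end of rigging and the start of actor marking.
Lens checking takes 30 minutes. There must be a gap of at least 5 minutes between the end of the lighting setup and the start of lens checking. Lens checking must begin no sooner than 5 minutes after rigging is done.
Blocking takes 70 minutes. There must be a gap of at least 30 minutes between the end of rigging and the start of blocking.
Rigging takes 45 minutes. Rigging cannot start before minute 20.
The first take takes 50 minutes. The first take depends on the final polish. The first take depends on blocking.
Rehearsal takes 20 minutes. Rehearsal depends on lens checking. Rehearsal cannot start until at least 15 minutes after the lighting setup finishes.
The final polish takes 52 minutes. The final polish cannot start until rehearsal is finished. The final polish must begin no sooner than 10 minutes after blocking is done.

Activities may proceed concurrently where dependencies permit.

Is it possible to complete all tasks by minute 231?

No

After its own release at minute 20, rigging can start at minute 20 and finishes at minute 65.
Blocking waits on rigging (finishes minute 65, plus 30-minute gap → minute 95), so it starts at minute 95 and finishes at 95 + 70 = minute 165.
The lighting setup cannot begin until rigging (finishes minute 65). It runs from minute 65 to 65 + 65 = minute 130.
Actor marking has to wait for the lighting setup (finishes minute 130); rigging (finishes minute 65, plus 15-minute gap → minute 80). The latest of these is minute 130, so actor marking runs minute 130 to 130 + 10 = minute 140.
Lens checking needs all of the lighting setup (finishes minute 130, plus 5-minute gap → minute 135); rigging (finishes minute 65, plus 5-minute gap → minute 70). That puts its earliest start at minute 135; it finishes at 135 + 30 = minute 165.
Rehearsal cannot start until lens checking (finishes minute 165); the lighting setup (finishes minute 130, plus 15-minute gap → minute 145). The controlling bound is minute 165, so rehearsal finishes at 165 + 20 = minute 185.
The final polish needs all of rehearsal (finishes minute 185); blocking (finishes minute 165, plus 10-minute gap → minute 175). That puts its earliest start at minute 185; it finishes at 185 + 52 = minute 237.
The first take cannot start until the final polish (finishes minute 237); blocking (finishes minute 165). The controlling bound is minute 237, so the first take finishes at 237 + 50 = minute 287.
The earliest everything can be done is minute 287, which is after the deadline of 231, so it is not possible.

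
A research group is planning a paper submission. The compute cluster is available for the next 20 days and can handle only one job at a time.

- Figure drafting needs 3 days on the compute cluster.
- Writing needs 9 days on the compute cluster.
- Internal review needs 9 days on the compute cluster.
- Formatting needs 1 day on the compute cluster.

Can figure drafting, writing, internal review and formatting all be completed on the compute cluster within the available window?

Running back to back, the jobs need 3 + 9 + 9 + 1 = 22 days on the compute cluster.
Since 22 > 20, they cannot all fit.

No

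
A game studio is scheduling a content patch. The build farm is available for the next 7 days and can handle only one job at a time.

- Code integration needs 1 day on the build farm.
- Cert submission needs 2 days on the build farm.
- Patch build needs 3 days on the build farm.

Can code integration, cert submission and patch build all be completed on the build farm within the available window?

Running back to back, the jobs need 1 + 2 + 3 = 6 days on the build farm.
Since 6 ≤ 7, they fit within the window.

Yes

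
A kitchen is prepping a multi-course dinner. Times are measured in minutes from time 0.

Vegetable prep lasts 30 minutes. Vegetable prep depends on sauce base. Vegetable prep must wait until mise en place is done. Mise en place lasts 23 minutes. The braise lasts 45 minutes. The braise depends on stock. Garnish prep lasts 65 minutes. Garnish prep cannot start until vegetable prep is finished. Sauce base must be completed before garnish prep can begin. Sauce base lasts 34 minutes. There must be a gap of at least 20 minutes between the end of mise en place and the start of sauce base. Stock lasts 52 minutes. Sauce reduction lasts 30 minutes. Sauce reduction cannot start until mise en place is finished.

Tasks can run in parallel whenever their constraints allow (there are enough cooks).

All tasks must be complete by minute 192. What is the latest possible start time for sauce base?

To finish by minute 192, garnish prep (duration 65) must start no later than minute 127.
Vegetable prep must finish before garnish prep (must start by minute 127). With a 30-minute duration, vegetable prep must start by 127 − 30 = minute 97.
For sauce base: vegetable prep (must start by minute 97); garnish prep (must start by minute 127). The most restrictive is minute 97; with a 34-minute duration, sauce base must start by minute 63.

63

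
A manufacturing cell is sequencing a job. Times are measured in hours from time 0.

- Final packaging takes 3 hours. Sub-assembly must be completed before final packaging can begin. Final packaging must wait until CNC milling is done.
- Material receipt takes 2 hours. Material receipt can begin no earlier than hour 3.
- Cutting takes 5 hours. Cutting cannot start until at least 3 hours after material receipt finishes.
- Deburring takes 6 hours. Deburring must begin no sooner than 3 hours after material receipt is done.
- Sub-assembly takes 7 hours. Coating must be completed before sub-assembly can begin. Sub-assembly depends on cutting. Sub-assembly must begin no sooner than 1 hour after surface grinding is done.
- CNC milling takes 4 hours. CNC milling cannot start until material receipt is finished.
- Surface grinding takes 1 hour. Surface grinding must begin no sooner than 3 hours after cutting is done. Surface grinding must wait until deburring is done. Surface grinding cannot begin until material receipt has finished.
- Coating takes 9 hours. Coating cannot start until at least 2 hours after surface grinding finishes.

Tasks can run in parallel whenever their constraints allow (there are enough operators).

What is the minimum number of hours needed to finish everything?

Material receipt cannot begin until its own release at hour 3. It runs from hour 3 to 3 + 2 = hour 5.
CNC milling waits on material receipt (finishes hour 5), so it starts at hour 5 and finishes at 5 + 4 = hour 9.
After material receipt (finishes hour 5, plus 3-hour gap → hour 8), deburring can start at hour 8 and finishes at hour 14.
Cutting cannot begin until material receipt (finishes hour 5, plus 3-hour gap → hour 8). It runs from hour 8 to 8 + 5 = hour 13.
Surface grinding cannot start until cutting (finishes hour 13, plus 3-hour gap → hour 16); deburring (finishes hour 14); material receipt (finishes hour 5). The controlling bound is hour 16, so surface grinding finishes at 16 + 1 = hour 17.
Coating cannot begin until surface grinding (finishes hour 17, plus 2-hour gap → hour 19). It runs from hour 19 to 19 + 9 = hour 28.
Sub-assembly needs all of coating (finishes hour 28); cutting (finishes hour 13); surface grinding (finishes hour 17, plus 1-hour gap → hour 18). That puts its earliest start at hour 28; it finishes at 28 + 7 = hour 35.
Final packaging needs all of sub-assembly (finishes hour 35); CNC milling (finishes hour 9). That puts its earliest start at hour 35; it finishes at 35 + 3 = hour 38.
All tasks are finished once the last one completes. Finish times: Material receipt at 5, Cutting at 13, Deburring at 14, CNC milling at 9, Surface grinding at 17, Coating at 28, Sub-assembly at 35, Final packaging at 38. The latest is hour 38.

38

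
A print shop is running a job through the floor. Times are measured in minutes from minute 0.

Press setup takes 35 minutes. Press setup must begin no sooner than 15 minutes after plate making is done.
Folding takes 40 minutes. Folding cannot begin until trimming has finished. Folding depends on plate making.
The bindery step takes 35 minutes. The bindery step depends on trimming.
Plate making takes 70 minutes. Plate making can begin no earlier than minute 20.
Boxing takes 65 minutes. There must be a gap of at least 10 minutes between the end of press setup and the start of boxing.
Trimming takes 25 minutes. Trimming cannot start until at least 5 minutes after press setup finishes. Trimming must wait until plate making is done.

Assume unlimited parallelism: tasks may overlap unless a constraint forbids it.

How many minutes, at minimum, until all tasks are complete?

Plate making cannot begin until its own release at minute 20. It runs from minute 20 to 20 + 70 = minute 90.
Press setup cannot begin until plate making (finishes minute 90, plus 15-minute gap → minute 105). It runs from minute 105 to 105 + 35 = minute 140.
Boxing waits on press setup (finishes minute 140, plus 10-minute gap → minute 150), so it starts at minute 150 and finishes at 150 + 65 = minute 215.
Trimming cannot start until press setup (finishes minute 140, plus 5-minute gap → minute 145); plate making (finishes minute 90). The controlling bound is minute 145, so trimming finishes at 145 + 25 = minute 170.
The bindery step cannot begin until trimming (finishes minute 170). It runs from minute 170 to 170 + 35 = minute 205.
For folding: trimming (finishes minute 170); plate making (finishes minute 90). Taking the maximum gives a start of minute 170, and it finishes at 170 + 40 = minute 210.
All tasks are finished once the last one completes. Finish times: Plate making at 90, Press setup at 140, Trimming at 170, Folding at 210, The bindery step at 205, Boxing at 215. The latest is minute 215.

215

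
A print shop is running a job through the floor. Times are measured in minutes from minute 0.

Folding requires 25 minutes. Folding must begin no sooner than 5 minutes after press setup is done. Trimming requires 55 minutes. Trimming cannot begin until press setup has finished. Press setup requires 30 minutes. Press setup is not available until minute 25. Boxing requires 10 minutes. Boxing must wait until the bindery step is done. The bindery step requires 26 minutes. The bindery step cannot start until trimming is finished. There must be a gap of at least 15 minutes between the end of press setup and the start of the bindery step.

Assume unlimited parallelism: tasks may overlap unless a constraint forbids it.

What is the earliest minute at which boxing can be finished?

Press setup waits on its own release at minute 25, so it starts at minute 25 and finishes at 25 + 30 = minute 55.
Trimming waits on press setup (finishes minute 55), so it starts at minute 55 and finishes at 55 + 55 = minute 110.
The bindery step needs all of trimming (finishes minute 110); press setup (finishes minute 55, plus 15-minute gap → minute 70). That puts its earliest start at minute 110; it finishes at 110 + 26 = minute 136.
After the bindery step (finishes minute 136), boxing can start at minute 136 and finishes at minute 146.

146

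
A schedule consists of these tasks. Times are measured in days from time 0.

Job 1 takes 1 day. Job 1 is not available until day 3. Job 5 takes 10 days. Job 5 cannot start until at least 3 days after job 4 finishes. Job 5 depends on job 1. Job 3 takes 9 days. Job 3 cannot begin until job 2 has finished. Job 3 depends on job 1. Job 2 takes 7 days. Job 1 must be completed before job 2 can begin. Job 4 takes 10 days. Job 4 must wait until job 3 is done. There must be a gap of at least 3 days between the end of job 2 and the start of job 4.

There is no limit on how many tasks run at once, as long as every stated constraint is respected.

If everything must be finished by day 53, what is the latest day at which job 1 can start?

13

Nothing follows job 5; the deadline of day 53 is its only limit. It must start by 53 − 10 = day 43.
Job 4 must finish before job 5 (must start by day 43, minus 3-day gap → day 40). With a 10-day duration, job 4 must start by 40 − 10 = day 30.
Job 3 feeds into job 4 (must start by day 30); so job 3 must finish by day 30 and therefore start by day 21.
For job 2: job 3 (must start by day 21); job 4 (must start by day 30, minus 3-day gap → day 27). The most restrictive is day 21; with a 7-day duration, job 2 must start by day 14.
For job 1: job 2 (must start by day 14); job 3 (must start by day 21); job 5 (must start by day 43). The most restrictive is day 14; with a 1-day duration, job 1 must start by day 13.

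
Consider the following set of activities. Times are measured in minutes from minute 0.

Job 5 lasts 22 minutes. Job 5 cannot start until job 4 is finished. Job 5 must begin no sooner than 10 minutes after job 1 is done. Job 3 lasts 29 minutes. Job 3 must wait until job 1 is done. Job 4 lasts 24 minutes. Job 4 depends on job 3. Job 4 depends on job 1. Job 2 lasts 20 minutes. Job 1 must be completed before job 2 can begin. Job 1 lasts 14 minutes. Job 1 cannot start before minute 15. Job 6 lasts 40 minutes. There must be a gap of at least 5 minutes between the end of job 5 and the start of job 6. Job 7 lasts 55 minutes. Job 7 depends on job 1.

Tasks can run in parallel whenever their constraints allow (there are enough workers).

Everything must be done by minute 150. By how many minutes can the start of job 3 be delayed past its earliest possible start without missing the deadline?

Job 1 waits on its own release at minute 15, so it starts at minute 15 and finishes at 15 + 14 = minute 29.
After job 1 (finishes minute 29), job 3 can start at minute 29 and finishes at minute 58.

Working backward from the deadline:
Job 6 must finish by minute 150; it takes 40 minutes, so it must start by 150 − 40 = minute 110.
Since job 6 (must start by minute 110, minus 5-minute gap → minute 105) depends on it, job 5 must finish by minute 105. Backing off its 22-minute duration gives a latest start of minute 83.
Since job 5 (must start by minute 83) depends on it, job 4 must finish by minute 83. Backing off its 24-minute duration gives a latest start of minute 59.
Since job 4 (must start by minute 59) depends on it, job 3 must finish by minute 59. Backing off its 29-minute duration gives a latest start of minute 30.
So job 3 can start as early as minute 29 and as late as minute 30, giving 30 − 29 = 1 minute of slack.

1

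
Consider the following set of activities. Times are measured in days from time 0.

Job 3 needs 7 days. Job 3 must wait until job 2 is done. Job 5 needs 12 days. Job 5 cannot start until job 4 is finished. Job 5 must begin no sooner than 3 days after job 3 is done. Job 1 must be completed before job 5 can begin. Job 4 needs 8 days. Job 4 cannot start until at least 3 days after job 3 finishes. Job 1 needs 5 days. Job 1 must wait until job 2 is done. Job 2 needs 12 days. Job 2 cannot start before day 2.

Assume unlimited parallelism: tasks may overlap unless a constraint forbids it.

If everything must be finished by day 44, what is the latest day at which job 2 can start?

2

To finish by day 44, job 5 (duration 12) must start no later than day 32.
Job 1 feeds into job 5 (must start by day 32); so job 1 must finish by day 32 and therefore start by day 27.
Job 4 has to be done before job 5 (must start by day 32). That means finishing by day 32, i.e. starting by 32 − 8 = day 24.
Job 3 must finish in time for job 4 (must start by day 24, minus 3-day gap → day 21); job 5 (must start by day 32, minus 3-day gap → day 29). The tightest is day 21, so job 3 must start by 21 − 7 = day 14.
Job 2 feeds job 1 (must start by day 27); job 3 (must start by day 14). Taking the minimum, job 2 must finish by day 14 and start by 14 − 12 = day 2.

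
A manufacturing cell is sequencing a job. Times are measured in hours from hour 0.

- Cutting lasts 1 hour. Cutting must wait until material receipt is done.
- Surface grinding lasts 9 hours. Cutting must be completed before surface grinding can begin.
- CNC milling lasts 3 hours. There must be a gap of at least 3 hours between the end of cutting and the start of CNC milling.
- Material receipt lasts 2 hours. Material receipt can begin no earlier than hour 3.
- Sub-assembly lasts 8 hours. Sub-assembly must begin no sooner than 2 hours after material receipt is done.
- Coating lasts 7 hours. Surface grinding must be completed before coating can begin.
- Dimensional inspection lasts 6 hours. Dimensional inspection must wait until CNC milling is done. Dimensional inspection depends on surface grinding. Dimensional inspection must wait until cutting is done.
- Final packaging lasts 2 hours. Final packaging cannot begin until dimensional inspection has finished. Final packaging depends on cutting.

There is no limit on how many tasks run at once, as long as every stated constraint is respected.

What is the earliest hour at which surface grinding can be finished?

Material receipt cannot begin until its own release at hour 3. It runs from hour 3 to 3 + 2 = hour 5.
Cutting waits on material receipt (finishes hour 5), so it starts at hour 5 and finishes at 5 + 1 = hour 6.
After cutting (finishes hour 6), surface grinding can start at hour 6 and finishes at hour 15.

15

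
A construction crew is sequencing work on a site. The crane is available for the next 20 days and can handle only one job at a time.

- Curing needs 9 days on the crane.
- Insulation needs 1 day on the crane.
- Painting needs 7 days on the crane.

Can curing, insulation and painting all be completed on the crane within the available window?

Yes

Running back to back, the jobs need 9 + 1 + 7 = 17 days on the crane.
Since 17 ≤ 20, they fit within the window.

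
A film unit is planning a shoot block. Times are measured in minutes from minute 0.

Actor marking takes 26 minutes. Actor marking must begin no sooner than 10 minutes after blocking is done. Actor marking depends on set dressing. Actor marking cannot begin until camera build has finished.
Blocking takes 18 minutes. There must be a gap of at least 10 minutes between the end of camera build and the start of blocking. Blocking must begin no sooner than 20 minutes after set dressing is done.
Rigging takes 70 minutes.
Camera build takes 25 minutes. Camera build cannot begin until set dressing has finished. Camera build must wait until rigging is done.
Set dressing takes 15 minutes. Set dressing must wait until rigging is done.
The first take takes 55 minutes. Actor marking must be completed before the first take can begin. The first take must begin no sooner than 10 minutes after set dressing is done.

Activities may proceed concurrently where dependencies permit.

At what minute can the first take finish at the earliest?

229

Rigging can start immediately at minute 0; it finishes at minute 70.
Set dressing waits on rigging (finishes minute 70), so it starts at minute 70 and finishes at 70 + 15 = minute 85.
Camera build cannot start until set dressing (finishes minute 85); rigging (finishes minute 70). The controlling bound is minute 85, so camera build finishes at 85 + 25 = minute 110.
Blocking has to wait for camera build (finishes minute 110, plus 10-minute gap → minute 120); set dressing (finishes minute 85, plus 20-minute gap → minute 105). The latest of these is minute 120, so blocking runs minute 120 to 120 + 18 = minute 138.
Actor marking cannot start until blocking (finishes minute 138, plus 10-minute gap → minute 148); set dressing (finishes minute 85); camera build (finishes minute 110). The controlling bound is minute 148, so actor marking finishes at 148 + 26 = minute 174.
The first take has to wait for actor marking (finishes minute 174); set dressing (finishes minute 85, plus 10-minute gap → minute 95). The latest of these is minute 174, so the first take runs minute 174 to 174 + 55 = minute 229.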